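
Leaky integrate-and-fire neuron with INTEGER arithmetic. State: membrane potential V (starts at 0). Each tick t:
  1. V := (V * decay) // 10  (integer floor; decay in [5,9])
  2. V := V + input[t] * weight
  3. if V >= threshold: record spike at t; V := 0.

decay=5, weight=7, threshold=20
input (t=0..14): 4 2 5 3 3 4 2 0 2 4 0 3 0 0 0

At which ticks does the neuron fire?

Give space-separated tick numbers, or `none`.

t=0: input=4 -> V=0 FIRE
t=1: input=2 -> V=14
t=2: input=5 -> V=0 FIRE
t=3: input=3 -> V=0 FIRE
t=4: input=3 -> V=0 FIRE
t=5: input=4 -> V=0 FIRE
t=6: input=2 -> V=14
t=7: input=0 -> V=7
t=8: input=2 -> V=17
t=9: input=4 -> V=0 FIRE
t=10: input=0 -> V=0
t=11: input=3 -> V=0 FIRE
t=12: input=0 -> V=0
t=13: input=0 -> V=0
t=14: input=0 -> V=0

Answer: 0 2 3 4 5 9 11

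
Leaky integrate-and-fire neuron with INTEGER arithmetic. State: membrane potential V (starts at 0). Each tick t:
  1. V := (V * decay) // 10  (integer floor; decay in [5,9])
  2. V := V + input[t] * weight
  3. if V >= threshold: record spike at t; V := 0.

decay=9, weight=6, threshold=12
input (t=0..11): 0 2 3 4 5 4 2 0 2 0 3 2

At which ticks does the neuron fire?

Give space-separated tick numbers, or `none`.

Answer: 1 2 3 4 5 6 8 10 11

Derivation:
t=0: input=0 -> V=0
t=1: input=2 -> V=0 FIRE
t=2: input=3 -> V=0 FIRE
t=3: input=4 -> V=0 FIRE
t=4: input=5 -> V=0 FIRE
t=5: input=4 -> V=0 FIRE
t=6: input=2 -> V=0 FIRE
t=7: input=0 -> V=0
t=8: input=2 -> V=0 FIRE
t=9: input=0 -> V=0
t=10: input=3 -> V=0 FIRE
t=11: input=2 -> V=0 FIRE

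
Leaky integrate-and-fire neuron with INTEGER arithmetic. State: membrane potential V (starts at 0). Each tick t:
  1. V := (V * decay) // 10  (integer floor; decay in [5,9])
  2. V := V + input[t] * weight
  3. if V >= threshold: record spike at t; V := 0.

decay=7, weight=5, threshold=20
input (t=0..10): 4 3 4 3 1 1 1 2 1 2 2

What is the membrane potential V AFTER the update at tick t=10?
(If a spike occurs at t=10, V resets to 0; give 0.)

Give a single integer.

t=0: input=4 -> V=0 FIRE
t=1: input=3 -> V=15
t=2: input=4 -> V=0 FIRE
t=3: input=3 -> V=15
t=4: input=1 -> V=15
t=5: input=1 -> V=15
t=6: input=1 -> V=15
t=7: input=2 -> V=0 FIRE
t=8: input=1 -> V=5
t=9: input=2 -> V=13
t=10: input=2 -> V=19

Answer: 19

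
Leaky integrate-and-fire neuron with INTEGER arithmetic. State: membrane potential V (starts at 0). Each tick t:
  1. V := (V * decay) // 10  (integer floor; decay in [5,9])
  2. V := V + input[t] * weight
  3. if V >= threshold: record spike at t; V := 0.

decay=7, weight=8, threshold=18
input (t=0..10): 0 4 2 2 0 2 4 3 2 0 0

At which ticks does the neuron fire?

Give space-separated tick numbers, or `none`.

Answer: 1 3 6 7

Derivation:
t=0: input=0 -> V=0
t=1: input=4 -> V=0 FIRE
t=2: input=2 -> V=16
t=3: input=2 -> V=0 FIRE
t=4: input=0 -> V=0
t=5: input=2 -> V=16
t=6: input=4 -> V=0 FIRE
t=7: input=3 -> V=0 FIRE
t=8: input=2 -> V=16
t=9: input=0 -> V=11
t=10: input=0 -> V=7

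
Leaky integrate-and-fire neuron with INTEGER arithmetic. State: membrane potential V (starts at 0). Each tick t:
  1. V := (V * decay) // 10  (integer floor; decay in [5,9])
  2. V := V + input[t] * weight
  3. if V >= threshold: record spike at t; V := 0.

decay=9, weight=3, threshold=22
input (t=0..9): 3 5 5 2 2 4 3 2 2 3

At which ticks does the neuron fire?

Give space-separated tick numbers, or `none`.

t=0: input=3 -> V=9
t=1: input=5 -> V=0 FIRE
t=2: input=5 -> V=15
t=3: input=2 -> V=19
t=4: input=2 -> V=0 FIRE
t=5: input=4 -> V=12
t=6: input=3 -> V=19
t=7: input=2 -> V=0 FIRE
t=8: input=2 -> V=6
t=9: input=3 -> V=14

Answer: 1 4 7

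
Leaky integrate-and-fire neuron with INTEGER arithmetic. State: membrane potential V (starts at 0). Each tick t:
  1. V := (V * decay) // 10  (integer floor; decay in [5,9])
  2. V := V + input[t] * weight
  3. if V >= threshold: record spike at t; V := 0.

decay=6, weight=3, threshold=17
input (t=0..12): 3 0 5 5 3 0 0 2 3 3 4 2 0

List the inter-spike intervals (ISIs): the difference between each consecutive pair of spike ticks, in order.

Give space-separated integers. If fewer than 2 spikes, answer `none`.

t=0: input=3 -> V=9
t=1: input=0 -> V=5
t=2: input=5 -> V=0 FIRE
t=3: input=5 -> V=15
t=4: input=3 -> V=0 FIRE
t=5: input=0 -> V=0
t=6: input=0 -> V=0
t=7: input=2 -> V=6
t=8: input=3 -> V=12
t=9: input=3 -> V=16
t=10: input=4 -> V=0 FIRE
t=11: input=2 -> V=6
t=12: input=0 -> V=3

Answer: 2 6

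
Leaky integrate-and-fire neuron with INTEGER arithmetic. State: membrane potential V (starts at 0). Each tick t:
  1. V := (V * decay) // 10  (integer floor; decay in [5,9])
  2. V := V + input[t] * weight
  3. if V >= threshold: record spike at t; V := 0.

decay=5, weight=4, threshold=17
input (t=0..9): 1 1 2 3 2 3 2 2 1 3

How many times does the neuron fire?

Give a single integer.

Answer: 2

Derivation:
t=0: input=1 -> V=4
t=1: input=1 -> V=6
t=2: input=2 -> V=11
t=3: input=3 -> V=0 FIRE
t=4: input=2 -> V=8
t=5: input=3 -> V=16
t=6: input=2 -> V=16
t=7: input=2 -> V=16
t=8: input=1 -> V=12
t=9: input=3 -> V=0 FIRE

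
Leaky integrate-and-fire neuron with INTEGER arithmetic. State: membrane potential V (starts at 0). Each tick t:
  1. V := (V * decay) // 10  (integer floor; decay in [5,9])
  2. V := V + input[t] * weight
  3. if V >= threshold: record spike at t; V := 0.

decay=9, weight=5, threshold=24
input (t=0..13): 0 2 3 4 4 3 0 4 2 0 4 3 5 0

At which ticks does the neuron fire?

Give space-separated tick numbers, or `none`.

Answer: 2 4 7 10 12

Derivation:
t=0: input=0 -> V=0
t=1: input=2 -> V=10
t=2: input=3 -> V=0 FIRE
t=3: input=4 -> V=20
t=4: input=4 -> V=0 FIRE
t=5: input=3 -> V=15
t=6: input=0 -> V=13
t=7: input=4 -> V=0 FIRE
t=8: input=2 -> V=10
t=9: input=0 -> V=9
t=10: input=4 -> V=0 FIRE
t=11: input=3 -> V=15
t=12: input=5 -> V=0 FIRE
t=13: input=0 -> V=0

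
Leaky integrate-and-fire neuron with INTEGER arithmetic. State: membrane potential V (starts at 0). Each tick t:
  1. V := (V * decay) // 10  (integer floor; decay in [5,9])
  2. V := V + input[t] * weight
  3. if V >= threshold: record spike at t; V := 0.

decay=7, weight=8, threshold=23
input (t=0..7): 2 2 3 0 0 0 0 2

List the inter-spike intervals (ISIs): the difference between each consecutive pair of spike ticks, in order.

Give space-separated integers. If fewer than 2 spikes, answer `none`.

t=0: input=2 -> V=16
t=1: input=2 -> V=0 FIRE
t=2: input=3 -> V=0 FIRE
t=3: input=0 -> V=0
t=4: input=0 -> V=0
t=5: input=0 -> V=0
t=6: input=0 -> V=0
t=7: input=2 -> V=16

Answer: 1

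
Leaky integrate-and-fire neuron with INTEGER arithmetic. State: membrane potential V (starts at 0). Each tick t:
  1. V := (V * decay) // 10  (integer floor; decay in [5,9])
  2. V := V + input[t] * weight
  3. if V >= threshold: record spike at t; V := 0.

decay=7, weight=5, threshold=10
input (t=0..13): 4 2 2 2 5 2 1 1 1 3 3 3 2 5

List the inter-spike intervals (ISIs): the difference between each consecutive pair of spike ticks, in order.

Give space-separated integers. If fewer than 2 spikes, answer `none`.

t=0: input=4 -> V=0 FIRE
t=1: input=2 -> V=0 FIRE
t=2: input=2 -> V=0 FIRE
t=3: input=2 -> V=0 FIRE
t=4: input=5 -> V=0 FIRE
t=5: input=2 -> V=0 FIRE
t=6: input=1 -> V=5
t=7: input=1 -> V=8
t=8: input=1 -> V=0 FIRE
t=9: input=3 -> V=0 FIRE
t=10: input=3 -> V=0 FIRE
t=11: input=3 -> V=0 FIRE
t=12: input=2 -> V=0 FIRE
t=13: input=5 -> V=0 FIRE

Answer: 1 1 1 1 1 3 1 1 1 1 1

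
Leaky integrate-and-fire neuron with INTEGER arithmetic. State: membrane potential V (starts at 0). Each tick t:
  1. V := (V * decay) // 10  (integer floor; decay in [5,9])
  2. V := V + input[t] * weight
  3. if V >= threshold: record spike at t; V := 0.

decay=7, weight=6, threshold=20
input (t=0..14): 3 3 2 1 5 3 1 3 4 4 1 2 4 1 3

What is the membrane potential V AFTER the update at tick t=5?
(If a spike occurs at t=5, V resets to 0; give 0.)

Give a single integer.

t=0: input=3 -> V=18
t=1: input=3 -> V=0 FIRE
t=2: input=2 -> V=12
t=3: input=1 -> V=14
t=4: input=5 -> V=0 FIRE
t=5: input=3 -> V=18
t=6: input=1 -> V=18
t=7: input=3 -> V=0 FIRE
t=8: input=4 -> V=0 FIRE
t=9: input=4 -> V=0 FIRE
t=10: input=1 -> V=6
t=11: input=2 -> V=16
t=12: input=4 -> V=0 FIRE
t=13: input=1 -> V=6
t=14: input=3 -> V=0 FIRE

Answer: 18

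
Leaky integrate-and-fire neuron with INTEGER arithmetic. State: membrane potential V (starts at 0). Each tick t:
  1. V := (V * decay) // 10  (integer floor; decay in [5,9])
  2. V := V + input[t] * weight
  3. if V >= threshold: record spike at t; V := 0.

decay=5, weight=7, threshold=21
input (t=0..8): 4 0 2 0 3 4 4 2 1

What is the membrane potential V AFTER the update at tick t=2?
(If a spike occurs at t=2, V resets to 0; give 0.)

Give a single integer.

Answer: 14

Derivation:
t=0: input=4 -> V=0 FIRE
t=1: input=0 -> V=0
t=2: input=2 -> V=14
t=3: input=0 -> V=7
t=4: input=3 -> V=0 FIRE
t=5: input=4 -> V=0 FIRE
t=6: input=4 -> V=0 FIRE
t=7: input=2 -> V=14
t=8: input=1 -> V=14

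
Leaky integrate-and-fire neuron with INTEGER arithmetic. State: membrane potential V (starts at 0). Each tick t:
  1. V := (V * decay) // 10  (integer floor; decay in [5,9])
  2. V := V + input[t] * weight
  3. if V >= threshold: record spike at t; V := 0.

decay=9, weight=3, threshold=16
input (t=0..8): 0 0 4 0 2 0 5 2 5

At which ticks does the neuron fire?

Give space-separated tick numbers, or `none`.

t=0: input=0 -> V=0
t=1: input=0 -> V=0
t=2: input=4 -> V=12
t=3: input=0 -> V=10
t=4: input=2 -> V=15
t=5: input=0 -> V=13
t=6: input=5 -> V=0 FIRE
t=7: input=2 -> V=6
t=8: input=5 -> V=0 FIRE

Answer: 6 8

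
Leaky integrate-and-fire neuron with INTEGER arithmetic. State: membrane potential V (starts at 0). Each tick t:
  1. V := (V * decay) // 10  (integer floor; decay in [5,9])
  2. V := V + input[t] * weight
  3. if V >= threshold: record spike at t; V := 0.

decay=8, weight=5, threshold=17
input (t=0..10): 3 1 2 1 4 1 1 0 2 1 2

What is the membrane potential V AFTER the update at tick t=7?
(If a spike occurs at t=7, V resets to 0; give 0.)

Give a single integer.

Answer: 7

Derivation:
t=0: input=3 -> V=15
t=1: input=1 -> V=0 FIRE
t=2: input=2 -> V=10
t=3: input=1 -> V=13
t=4: input=4 -> V=0 FIRE
t=5: input=1 -> V=5
t=6: input=1 -> V=9
t=7: input=0 -> V=7
t=8: input=2 -> V=15
t=9: input=1 -> V=0 FIRE
t=10: input=2 -> V=10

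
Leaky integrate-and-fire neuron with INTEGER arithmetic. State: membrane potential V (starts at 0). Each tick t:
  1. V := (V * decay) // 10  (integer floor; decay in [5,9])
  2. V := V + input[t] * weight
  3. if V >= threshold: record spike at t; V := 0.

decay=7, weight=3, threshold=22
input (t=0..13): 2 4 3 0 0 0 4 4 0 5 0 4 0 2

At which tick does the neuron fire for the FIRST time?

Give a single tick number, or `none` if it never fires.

Answer: 7

Derivation:
t=0: input=2 -> V=6
t=1: input=4 -> V=16
t=2: input=3 -> V=20
t=3: input=0 -> V=14
t=4: input=0 -> V=9
t=5: input=0 -> V=6
t=6: input=4 -> V=16
t=7: input=4 -> V=0 FIRE
t=8: input=0 -> V=0
t=9: input=5 -> V=15
t=10: input=0 -> V=10
t=11: input=4 -> V=19
t=12: input=0 -> V=13
t=13: input=2 -> V=15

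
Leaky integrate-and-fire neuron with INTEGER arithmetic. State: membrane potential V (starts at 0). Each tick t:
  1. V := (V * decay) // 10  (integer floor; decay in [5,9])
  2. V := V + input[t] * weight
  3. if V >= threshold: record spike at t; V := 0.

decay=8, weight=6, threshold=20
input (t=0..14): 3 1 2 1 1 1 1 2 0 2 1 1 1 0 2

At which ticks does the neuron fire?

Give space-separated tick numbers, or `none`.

Answer: 1 5 9 14

Derivation:
t=0: input=3 -> V=18
t=1: input=1 -> V=0 FIRE
t=2: input=2 -> V=12
t=3: input=1 -> V=15
t=4: input=1 -> V=18
t=5: input=1 -> V=0 FIRE
t=6: input=1 -> V=6
t=7: input=2 -> V=16
t=8: input=0 -> V=12
t=9: input=2 -> V=0 FIRE
t=10: input=1 -> V=6
t=11: input=1 -> V=10
t=12: input=1 -> V=14
t=13: input=0 -> V=11
t=14: input=2 -> V=0 FIRE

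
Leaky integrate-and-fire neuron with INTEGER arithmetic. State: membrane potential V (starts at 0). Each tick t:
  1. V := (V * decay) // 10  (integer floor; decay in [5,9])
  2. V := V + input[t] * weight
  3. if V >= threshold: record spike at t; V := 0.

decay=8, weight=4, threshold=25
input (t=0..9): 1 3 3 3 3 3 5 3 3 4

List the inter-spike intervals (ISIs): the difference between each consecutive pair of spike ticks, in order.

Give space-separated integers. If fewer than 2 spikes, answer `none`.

Answer: 3 3

Derivation:
t=0: input=1 -> V=4
t=1: input=3 -> V=15
t=2: input=3 -> V=24
t=3: input=3 -> V=0 FIRE
t=4: input=3 -> V=12
t=5: input=3 -> V=21
t=6: input=5 -> V=0 FIRE
t=7: input=3 -> V=12
t=8: input=3 -> V=21
t=9: input=4 -> V=0 FIRE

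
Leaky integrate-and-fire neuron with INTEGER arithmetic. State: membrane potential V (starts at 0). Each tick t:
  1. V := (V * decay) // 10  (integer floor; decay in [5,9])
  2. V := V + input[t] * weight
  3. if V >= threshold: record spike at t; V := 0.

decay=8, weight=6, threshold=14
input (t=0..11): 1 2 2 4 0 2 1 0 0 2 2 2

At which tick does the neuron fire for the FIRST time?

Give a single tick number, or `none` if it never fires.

Answer: 1

Derivation:
t=0: input=1 -> V=6
t=1: input=2 -> V=0 FIRE
t=2: input=2 -> V=12
t=3: input=4 -> V=0 FIRE
t=4: input=0 -> V=0
t=5: input=2 -> V=12
t=6: input=1 -> V=0 FIRE
t=7: input=0 -> V=0
t=8: input=0 -> V=0
t=9: input=2 -> V=12
t=10: input=2 -> V=0 FIRE
t=11: input=2 -> V=12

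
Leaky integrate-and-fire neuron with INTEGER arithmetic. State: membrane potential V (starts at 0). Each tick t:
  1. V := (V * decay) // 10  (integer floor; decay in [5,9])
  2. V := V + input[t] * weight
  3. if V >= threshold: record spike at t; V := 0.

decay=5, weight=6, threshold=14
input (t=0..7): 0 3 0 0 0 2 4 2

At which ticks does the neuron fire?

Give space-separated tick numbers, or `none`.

Answer: 1 6

Derivation:
t=0: input=0 -> V=0
t=1: input=3 -> V=0 FIRE
t=2: input=0 -> V=0
t=3: input=0 -> V=0
t=4: input=0 -> V=0
t=5: input=2 -> V=12
t=6: input=4 -> V=0 FIRE
t=7: input=2 -> V=12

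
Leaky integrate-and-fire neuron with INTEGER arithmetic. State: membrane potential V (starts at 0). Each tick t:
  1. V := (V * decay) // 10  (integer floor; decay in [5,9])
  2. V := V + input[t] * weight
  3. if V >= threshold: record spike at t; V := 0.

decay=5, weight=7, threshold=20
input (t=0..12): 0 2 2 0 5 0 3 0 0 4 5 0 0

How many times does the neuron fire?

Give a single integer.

t=0: input=0 -> V=0
t=1: input=2 -> V=14
t=2: input=2 -> V=0 FIRE
t=3: input=0 -> V=0
t=4: input=5 -> V=0 FIRE
t=5: input=0 -> V=0
t=6: input=3 -> V=0 FIRE
t=7: input=0 -> V=0
t=8: input=0 -> V=0
t=9: input=4 -> V=0 FIRE
t=10: input=5 -> V=0 FIRE
t=11: input=0 -> V=0
t=12: input=0 -> V=0

Answer: 5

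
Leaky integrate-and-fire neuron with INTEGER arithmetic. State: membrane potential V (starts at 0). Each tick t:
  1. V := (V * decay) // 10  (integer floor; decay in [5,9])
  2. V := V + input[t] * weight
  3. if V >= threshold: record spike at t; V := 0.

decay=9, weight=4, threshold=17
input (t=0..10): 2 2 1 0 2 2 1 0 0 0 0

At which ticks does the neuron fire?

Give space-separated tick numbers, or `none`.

t=0: input=2 -> V=8
t=1: input=2 -> V=15
t=2: input=1 -> V=0 FIRE
t=3: input=0 -> V=0
t=4: input=2 -> V=8
t=5: input=2 -> V=15
t=6: input=1 -> V=0 FIRE
t=7: input=0 -> V=0
t=8: input=0 -> V=0
t=9: input=0 -> V=0
t=10: input=0 -> V=0

Answer: 2 6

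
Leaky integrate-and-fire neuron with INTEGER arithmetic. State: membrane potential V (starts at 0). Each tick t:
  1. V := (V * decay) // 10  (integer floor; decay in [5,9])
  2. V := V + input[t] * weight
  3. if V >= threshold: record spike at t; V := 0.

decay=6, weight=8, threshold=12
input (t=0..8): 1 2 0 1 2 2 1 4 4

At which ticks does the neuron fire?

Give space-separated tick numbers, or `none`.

Answer: 1 4 5 7 8

Derivation:
t=0: input=1 -> V=8
t=1: input=2 -> V=0 FIRE
t=2: input=0 -> V=0
t=3: input=1 -> V=8
t=4: input=2 -> V=0 FIRE
t=5: input=2 -> V=0 FIRE
t=6: input=1 -> V=8
t=7: input=4 -> V=0 FIRE
t=8: input=4 -> V=0 FIRE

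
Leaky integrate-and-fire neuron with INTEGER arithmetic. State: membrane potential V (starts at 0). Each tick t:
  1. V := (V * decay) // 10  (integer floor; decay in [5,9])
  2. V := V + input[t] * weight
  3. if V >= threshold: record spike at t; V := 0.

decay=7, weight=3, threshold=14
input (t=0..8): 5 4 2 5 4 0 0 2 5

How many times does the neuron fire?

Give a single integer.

t=0: input=5 -> V=0 FIRE
t=1: input=4 -> V=12
t=2: input=2 -> V=0 FIRE
t=3: input=5 -> V=0 FIRE
t=4: input=4 -> V=12
t=5: input=0 -> V=8
t=6: input=0 -> V=5
t=7: input=2 -> V=9
t=8: input=5 -> V=0 FIRE

Answer: 4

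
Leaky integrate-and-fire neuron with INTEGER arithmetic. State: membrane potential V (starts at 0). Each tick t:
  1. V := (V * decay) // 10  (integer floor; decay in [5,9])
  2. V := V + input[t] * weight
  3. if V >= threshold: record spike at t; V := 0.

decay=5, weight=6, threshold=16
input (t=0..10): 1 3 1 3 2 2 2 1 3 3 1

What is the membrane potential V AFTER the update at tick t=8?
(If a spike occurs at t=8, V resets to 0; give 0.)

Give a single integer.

t=0: input=1 -> V=6
t=1: input=3 -> V=0 FIRE
t=2: input=1 -> V=6
t=3: input=3 -> V=0 FIRE
t=4: input=2 -> V=12
t=5: input=2 -> V=0 FIRE
t=6: input=2 -> V=12
t=7: input=1 -> V=12
t=8: input=3 -> V=0 FIRE
t=9: input=3 -> V=0 FIRE
t=10: input=1 -> V=6

Answer: 0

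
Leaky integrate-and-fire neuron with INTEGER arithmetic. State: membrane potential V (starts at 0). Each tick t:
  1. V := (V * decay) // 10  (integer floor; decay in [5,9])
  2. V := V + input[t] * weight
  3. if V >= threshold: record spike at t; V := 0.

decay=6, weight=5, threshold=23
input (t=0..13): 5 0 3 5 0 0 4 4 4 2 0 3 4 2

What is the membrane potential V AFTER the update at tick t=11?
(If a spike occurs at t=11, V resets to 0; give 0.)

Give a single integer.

Answer: 22

Derivation:
t=0: input=5 -> V=0 FIRE
t=1: input=0 -> V=0
t=2: input=3 -> V=15
t=3: input=5 -> V=0 FIRE
t=4: input=0 -> V=0
t=5: input=0 -> V=0
t=6: input=4 -> V=20
t=7: input=4 -> V=0 FIRE
t=8: input=4 -> V=20
t=9: input=2 -> V=22
t=10: input=0 -> V=13
t=11: input=3 -> V=22
t=12: input=4 -> V=0 FIRE
t=13: input=2 -> V=10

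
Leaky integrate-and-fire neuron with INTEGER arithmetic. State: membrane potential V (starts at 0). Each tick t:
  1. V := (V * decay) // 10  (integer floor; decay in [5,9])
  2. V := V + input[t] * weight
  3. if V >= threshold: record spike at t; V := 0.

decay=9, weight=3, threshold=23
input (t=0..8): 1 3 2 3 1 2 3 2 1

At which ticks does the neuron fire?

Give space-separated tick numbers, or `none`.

Answer: 5

Derivation:
t=0: input=1 -> V=3
t=1: input=3 -> V=11
t=2: input=2 -> V=15
t=3: input=3 -> V=22
t=4: input=1 -> V=22
t=5: input=2 -> V=0 FIRE
t=6: input=3 -> V=9
t=7: input=2 -> V=14
t=8: input=1 -> V=15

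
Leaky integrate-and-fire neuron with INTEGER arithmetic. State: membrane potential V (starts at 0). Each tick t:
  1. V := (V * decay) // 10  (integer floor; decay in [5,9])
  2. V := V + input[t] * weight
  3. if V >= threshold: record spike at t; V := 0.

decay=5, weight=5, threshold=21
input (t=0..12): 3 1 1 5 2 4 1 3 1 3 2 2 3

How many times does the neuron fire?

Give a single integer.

t=0: input=3 -> V=15
t=1: input=1 -> V=12
t=2: input=1 -> V=11
t=3: input=5 -> V=0 FIRE
t=4: input=2 -> V=10
t=5: input=4 -> V=0 FIRE
t=6: input=1 -> V=5
t=7: input=3 -> V=17
t=8: input=1 -> V=13
t=9: input=3 -> V=0 FIRE
t=10: input=2 -> V=10
t=11: input=2 -> V=15
t=12: input=3 -> V=0 FIRE

Answer: 4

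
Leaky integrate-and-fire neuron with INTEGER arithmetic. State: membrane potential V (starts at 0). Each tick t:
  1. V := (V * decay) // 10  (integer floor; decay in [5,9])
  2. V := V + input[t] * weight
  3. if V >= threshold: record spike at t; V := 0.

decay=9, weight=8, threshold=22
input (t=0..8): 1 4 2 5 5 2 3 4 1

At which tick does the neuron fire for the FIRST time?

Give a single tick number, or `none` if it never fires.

Answer: 1

Derivation:
t=0: input=1 -> V=8
t=1: input=4 -> V=0 FIRE
t=2: input=2 -> V=16
t=3: input=5 -> V=0 FIRE
t=4: input=5 -> V=0 FIRE
t=5: input=2 -> V=16
t=6: input=3 -> V=0 FIRE
t=7: input=4 -> V=0 FIRE
t=8: input=1 -> V=8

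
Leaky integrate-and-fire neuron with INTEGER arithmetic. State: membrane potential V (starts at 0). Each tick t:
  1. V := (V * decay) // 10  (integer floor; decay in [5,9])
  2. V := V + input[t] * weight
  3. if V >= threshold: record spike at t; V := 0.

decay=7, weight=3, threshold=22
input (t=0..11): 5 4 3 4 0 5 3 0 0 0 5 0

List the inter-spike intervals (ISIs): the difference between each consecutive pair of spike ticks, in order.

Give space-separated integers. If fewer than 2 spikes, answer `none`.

Answer: 4

Derivation:
t=0: input=5 -> V=15
t=1: input=4 -> V=0 FIRE
t=2: input=3 -> V=9
t=3: input=4 -> V=18
t=4: input=0 -> V=12
t=5: input=5 -> V=0 FIRE
t=6: input=3 -> V=9
t=7: input=0 -> V=6
t=8: input=0 -> V=4
t=9: input=0 -> V=2
t=10: input=5 -> V=16
t=11: input=0 -> V=11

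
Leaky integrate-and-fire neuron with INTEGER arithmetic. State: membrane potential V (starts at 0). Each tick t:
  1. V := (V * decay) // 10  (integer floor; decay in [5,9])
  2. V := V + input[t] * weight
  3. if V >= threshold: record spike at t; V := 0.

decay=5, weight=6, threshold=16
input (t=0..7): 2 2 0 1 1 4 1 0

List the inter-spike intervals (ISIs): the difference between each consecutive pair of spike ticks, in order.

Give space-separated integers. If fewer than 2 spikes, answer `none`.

Answer: 4

Derivation:
t=0: input=2 -> V=12
t=1: input=2 -> V=0 FIRE
t=2: input=0 -> V=0
t=3: input=1 -> V=6
t=4: input=1 -> V=9
t=5: input=4 -> V=0 FIRE
t=6: input=1 -> V=6
t=7: input=0 -> V=3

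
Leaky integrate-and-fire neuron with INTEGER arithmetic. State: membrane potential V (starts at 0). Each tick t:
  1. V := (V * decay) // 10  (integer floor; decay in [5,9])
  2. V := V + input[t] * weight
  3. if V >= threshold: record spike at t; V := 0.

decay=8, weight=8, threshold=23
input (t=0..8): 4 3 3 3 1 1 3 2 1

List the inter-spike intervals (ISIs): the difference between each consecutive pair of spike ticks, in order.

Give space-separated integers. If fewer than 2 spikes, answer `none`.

Answer: 1 1 1 3

Derivation:
t=0: input=4 -> V=0 FIRE
t=1: input=3 -> V=0 FIRE
t=2: input=3 -> V=0 FIRE
t=3: input=3 -> V=0 FIRE
t=4: input=1 -> V=8
t=5: input=1 -> V=14
t=6: input=3 -> V=0 FIRE
t=7: input=2 -> V=16
t=8: input=1 -> V=20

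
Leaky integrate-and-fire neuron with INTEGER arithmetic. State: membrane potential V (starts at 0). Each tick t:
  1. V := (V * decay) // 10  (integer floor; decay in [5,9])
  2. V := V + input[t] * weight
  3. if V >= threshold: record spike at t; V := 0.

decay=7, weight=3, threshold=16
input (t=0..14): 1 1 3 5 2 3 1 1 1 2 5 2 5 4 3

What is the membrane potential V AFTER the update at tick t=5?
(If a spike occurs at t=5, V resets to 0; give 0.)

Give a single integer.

Answer: 13

Derivation:
t=0: input=1 -> V=3
t=1: input=1 -> V=5
t=2: input=3 -> V=12
t=3: input=5 -> V=0 FIRE
t=4: input=2 -> V=6
t=5: input=3 -> V=13
t=6: input=1 -> V=12
t=7: input=1 -> V=11
t=8: input=1 -> V=10
t=9: input=2 -> V=13
t=10: input=5 -> V=0 FIRE
t=11: input=2 -> V=6
t=12: input=5 -> V=0 FIRE
t=13: input=4 -> V=12
t=14: input=3 -> V=0 FIRE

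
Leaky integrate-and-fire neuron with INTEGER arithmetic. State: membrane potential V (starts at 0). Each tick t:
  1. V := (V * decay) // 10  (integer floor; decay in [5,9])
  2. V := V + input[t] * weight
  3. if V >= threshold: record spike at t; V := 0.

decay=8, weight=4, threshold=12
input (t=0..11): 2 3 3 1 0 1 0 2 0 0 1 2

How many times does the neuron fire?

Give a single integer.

t=0: input=2 -> V=8
t=1: input=3 -> V=0 FIRE
t=2: input=3 -> V=0 FIRE
t=3: input=1 -> V=4
t=4: input=0 -> V=3
t=5: input=1 -> V=6
t=6: input=0 -> V=4
t=7: input=2 -> V=11
t=8: input=0 -> V=8
t=9: input=0 -> V=6
t=10: input=1 -> V=8
t=11: input=2 -> V=0 FIRE

Answer: 3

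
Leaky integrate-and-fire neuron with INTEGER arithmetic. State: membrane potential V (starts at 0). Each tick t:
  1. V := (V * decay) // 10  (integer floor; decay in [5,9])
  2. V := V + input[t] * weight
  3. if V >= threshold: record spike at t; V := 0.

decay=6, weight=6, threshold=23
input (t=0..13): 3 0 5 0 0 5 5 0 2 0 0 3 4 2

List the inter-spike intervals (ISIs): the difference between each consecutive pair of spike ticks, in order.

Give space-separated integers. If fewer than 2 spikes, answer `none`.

Answer: 3 1 6

Derivation:
t=0: input=3 -> V=18
t=1: input=0 -> V=10
t=2: input=5 -> V=0 FIRE
t=3: input=0 -> V=0
t=4: input=0 -> V=0
t=5: input=5 -> V=0 FIRE
t=6: input=5 -> V=0 FIRE
t=7: input=0 -> V=0
t=8: input=2 -> V=12
t=9: input=0 -> V=7
t=10: input=0 -> V=4
t=11: input=3 -> V=20
t=12: input=4 -> V=0 FIRE
t=13: input=2 -> V=12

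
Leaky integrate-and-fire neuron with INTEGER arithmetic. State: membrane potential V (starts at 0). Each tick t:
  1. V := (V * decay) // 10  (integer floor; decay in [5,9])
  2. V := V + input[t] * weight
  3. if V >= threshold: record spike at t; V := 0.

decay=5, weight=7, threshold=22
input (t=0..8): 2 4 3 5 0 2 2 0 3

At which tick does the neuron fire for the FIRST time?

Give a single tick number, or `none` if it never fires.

t=0: input=2 -> V=14
t=1: input=4 -> V=0 FIRE
t=2: input=3 -> V=21
t=3: input=5 -> V=0 FIRE
t=4: input=0 -> V=0
t=5: input=2 -> V=14
t=6: input=2 -> V=21
t=7: input=0 -> V=10
t=8: input=3 -> V=0 FIRE

Answer: 1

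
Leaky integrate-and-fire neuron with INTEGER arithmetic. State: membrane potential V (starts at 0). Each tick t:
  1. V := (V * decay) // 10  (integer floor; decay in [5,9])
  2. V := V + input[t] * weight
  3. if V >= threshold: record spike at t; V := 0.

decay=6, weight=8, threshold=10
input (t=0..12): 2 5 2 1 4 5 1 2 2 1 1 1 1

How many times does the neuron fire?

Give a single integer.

t=0: input=2 -> V=0 FIRE
t=1: input=5 -> V=0 FIRE
t=2: input=2 -> V=0 FIRE
t=3: input=1 -> V=8
t=4: input=4 -> V=0 FIRE
t=5: input=5 -> V=0 FIRE
t=6: input=1 -> V=8
t=7: input=2 -> V=0 FIRE
t=8: input=2 -> V=0 FIRE
t=9: input=1 -> V=8
t=10: input=1 -> V=0 FIRE
t=11: input=1 -> V=8
t=12: input=1 -> V=0 FIRE

Answer: 9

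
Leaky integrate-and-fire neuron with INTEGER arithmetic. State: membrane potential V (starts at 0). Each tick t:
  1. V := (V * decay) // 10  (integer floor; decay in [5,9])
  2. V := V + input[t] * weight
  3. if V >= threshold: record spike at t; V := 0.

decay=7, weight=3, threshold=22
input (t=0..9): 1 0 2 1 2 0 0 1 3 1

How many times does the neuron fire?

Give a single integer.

Answer: 0

Derivation:
t=0: input=1 -> V=3
t=1: input=0 -> V=2
t=2: input=2 -> V=7
t=3: input=1 -> V=7
t=4: input=2 -> V=10
t=5: input=0 -> V=7
t=6: input=0 -> V=4
t=7: input=1 -> V=5
t=8: input=3 -> V=12
t=9: input=1 -> V=11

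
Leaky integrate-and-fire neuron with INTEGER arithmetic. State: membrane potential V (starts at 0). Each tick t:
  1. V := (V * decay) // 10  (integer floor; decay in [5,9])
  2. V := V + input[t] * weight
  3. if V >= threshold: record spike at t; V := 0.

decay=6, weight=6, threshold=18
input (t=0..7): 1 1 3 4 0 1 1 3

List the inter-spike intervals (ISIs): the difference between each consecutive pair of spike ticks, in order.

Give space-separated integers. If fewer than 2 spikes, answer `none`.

Answer: 1 4

Derivation:
t=0: input=1 -> V=6
t=1: input=1 -> V=9
t=2: input=3 -> V=0 FIRE
t=3: input=4 -> V=0 FIRE
t=4: input=0 -> V=0
t=5: input=1 -> V=6
t=6: input=1 -> V=9
t=7: input=3 -> V=0 FIRE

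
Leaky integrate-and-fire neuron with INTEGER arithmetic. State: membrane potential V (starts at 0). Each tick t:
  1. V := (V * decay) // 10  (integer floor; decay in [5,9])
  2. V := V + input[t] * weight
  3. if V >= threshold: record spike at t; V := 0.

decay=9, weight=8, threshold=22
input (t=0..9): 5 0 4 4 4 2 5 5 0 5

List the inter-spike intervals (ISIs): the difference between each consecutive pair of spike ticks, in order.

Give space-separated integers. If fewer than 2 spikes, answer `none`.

t=0: input=5 -> V=0 FIRE
t=1: input=0 -> V=0
t=2: input=4 -> V=0 FIRE
t=3: input=4 -> V=0 FIRE
t=4: input=4 -> V=0 FIRE
t=5: input=2 -> V=16
t=6: input=5 -> V=0 FIRE
t=7: input=5 -> V=0 FIRE
t=8: input=0 -> V=0
t=9: input=5 -> V=0 FIRE

Answer: 2 1 1 2 1 2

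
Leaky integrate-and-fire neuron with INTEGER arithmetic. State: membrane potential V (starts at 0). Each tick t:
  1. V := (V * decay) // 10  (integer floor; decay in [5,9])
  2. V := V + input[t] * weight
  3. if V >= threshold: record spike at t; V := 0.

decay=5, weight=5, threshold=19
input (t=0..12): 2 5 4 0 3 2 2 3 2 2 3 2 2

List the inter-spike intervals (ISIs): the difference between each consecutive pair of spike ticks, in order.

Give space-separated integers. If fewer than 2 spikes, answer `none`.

t=0: input=2 -> V=10
t=1: input=5 -> V=0 FIRE
t=2: input=4 -> V=0 FIRE
t=3: input=0 -> V=0
t=4: input=3 -> V=15
t=5: input=2 -> V=17
t=6: input=2 -> V=18
t=7: input=3 -> V=0 FIRE
t=8: input=2 -> V=10
t=9: input=2 -> V=15
t=10: input=3 -> V=0 FIRE
t=11: input=2 -> V=10
t=12: input=2 -> V=15

Answer: 1 5 3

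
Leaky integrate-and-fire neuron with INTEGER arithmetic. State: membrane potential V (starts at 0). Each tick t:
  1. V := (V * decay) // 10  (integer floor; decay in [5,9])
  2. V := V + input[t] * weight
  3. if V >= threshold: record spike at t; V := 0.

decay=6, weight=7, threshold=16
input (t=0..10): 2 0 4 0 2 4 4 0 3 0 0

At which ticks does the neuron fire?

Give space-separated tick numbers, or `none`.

Answer: 2 5 6 8

Derivation:
t=0: input=2 -> V=14
t=1: input=0 -> V=8
t=2: input=4 -> V=0 FIRE
t=3: input=0 -> V=0
t=4: input=2 -> V=14
t=5: input=4 -> V=0 FIRE
t=6: input=4 -> V=0 FIRE
t=7: input=0 -> V=0
t=8: input=3 -> V=0 FIRE
t=9: input=0 -> V=0
t=10: input=0 -> V=0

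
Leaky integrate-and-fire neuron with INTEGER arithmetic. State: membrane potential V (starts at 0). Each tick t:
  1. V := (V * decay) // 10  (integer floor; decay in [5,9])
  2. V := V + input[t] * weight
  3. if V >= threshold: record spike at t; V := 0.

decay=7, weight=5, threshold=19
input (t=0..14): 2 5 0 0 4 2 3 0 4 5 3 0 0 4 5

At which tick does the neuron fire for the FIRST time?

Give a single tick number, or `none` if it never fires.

Answer: 1

Derivation:
t=0: input=2 -> V=10
t=1: input=5 -> V=0 FIRE
t=2: input=0 -> V=0
t=3: input=0 -> V=0
t=4: input=4 -> V=0 FIRE
t=5: input=2 -> V=10
t=6: input=3 -> V=0 FIRE
t=7: input=0 -> V=0
t=8: input=4 -> V=0 FIRE
t=9: input=5 -> V=0 FIRE
t=10: input=3 -> V=15
t=11: input=0 -> V=10
t=12: input=0 -> V=7
t=13: input=4 -> V=0 FIRE
t=14: input=5 -> V=0 FIRE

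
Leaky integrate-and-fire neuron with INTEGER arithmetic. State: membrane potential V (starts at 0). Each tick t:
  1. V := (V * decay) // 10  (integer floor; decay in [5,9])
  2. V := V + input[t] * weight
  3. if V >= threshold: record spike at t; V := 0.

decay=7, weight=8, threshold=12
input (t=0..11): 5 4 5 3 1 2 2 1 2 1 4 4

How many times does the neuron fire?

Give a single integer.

t=0: input=5 -> V=0 FIRE
t=1: input=4 -> V=0 FIRE
t=2: input=5 -> V=0 FIRE
t=3: input=3 -> V=0 FIRE
t=4: input=1 -> V=8
t=5: input=2 -> V=0 FIRE
t=6: input=2 -> V=0 FIRE
t=7: input=1 -> V=8
t=8: input=2 -> V=0 FIRE
t=9: input=1 -> V=8
t=10: input=4 -> V=0 FIRE
t=11: input=4 -> V=0 FIRE

Answer: 9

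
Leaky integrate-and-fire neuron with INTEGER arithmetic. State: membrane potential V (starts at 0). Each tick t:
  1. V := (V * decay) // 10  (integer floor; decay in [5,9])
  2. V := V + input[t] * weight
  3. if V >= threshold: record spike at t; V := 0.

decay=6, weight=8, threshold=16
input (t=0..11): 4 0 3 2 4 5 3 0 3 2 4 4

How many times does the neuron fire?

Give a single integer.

t=0: input=4 -> V=0 FIRE
t=1: input=0 -> V=0
t=2: input=3 -> V=0 FIRE
t=3: input=2 -> V=0 FIRE
t=4: input=4 -> V=0 FIRE
t=5: input=5 -> V=0 FIRE
t=6: input=3 -> V=0 FIRE
t=7: input=0 -> V=0
t=8: input=3 -> V=0 FIRE
t=9: input=2 -> V=0 FIRE
t=10: input=4 -> V=0 FIRE
t=11: input=4 -> V=0 FIRE

Answer: 10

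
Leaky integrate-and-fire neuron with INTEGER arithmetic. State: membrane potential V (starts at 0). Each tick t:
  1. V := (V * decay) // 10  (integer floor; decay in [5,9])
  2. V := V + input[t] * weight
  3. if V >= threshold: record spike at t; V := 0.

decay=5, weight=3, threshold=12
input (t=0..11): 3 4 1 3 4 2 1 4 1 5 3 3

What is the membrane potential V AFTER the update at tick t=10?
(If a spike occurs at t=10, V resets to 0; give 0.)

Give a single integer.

t=0: input=3 -> V=9
t=1: input=4 -> V=0 FIRE
t=2: input=1 -> V=3
t=3: input=3 -> V=10
t=4: input=4 -> V=0 FIRE
t=5: input=2 -> V=6
t=6: input=1 -> V=6
t=7: input=4 -> V=0 FIRE
t=8: input=1 -> V=3
t=9: input=5 -> V=0 FIRE
t=10: input=3 -> V=9
t=11: input=3 -> V=0 FIRE

Answer: 9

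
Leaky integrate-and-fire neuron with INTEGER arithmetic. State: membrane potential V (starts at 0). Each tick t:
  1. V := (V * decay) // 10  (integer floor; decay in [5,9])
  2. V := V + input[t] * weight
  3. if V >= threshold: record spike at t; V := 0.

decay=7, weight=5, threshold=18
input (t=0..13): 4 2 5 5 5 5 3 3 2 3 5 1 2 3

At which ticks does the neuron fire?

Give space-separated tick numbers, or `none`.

Answer: 0 2 3 4 5 7 9 10 13

Derivation:
t=0: input=4 -> V=0 FIRE
t=1: input=2 -> V=10
t=2: input=5 -> V=0 FIRE
t=3: input=5 -> V=0 FIRE
t=4: input=5 -> V=0 FIRE
t=5: input=5 -> V=0 FIRE
t=6: input=3 -> V=15
t=7: input=3 -> V=0 FIRE
t=8: input=2 -> V=10
t=9: input=3 -> V=0 FIRE
t=10: input=5 -> V=0 FIRE
t=11: input=1 -> V=5
t=12: input=2 -> V=13
t=13: input=3 -> V=0 FIRE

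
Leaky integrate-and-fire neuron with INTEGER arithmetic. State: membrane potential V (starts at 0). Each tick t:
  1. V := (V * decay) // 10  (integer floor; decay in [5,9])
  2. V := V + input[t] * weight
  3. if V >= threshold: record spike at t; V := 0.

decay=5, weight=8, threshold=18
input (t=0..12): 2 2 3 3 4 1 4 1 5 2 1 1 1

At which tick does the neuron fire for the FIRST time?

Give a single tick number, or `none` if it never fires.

t=0: input=2 -> V=16
t=1: input=2 -> V=0 FIRE
t=2: input=3 -> V=0 FIRE
t=3: input=3 -> V=0 FIRE
t=4: input=4 -> V=0 FIRE
t=5: input=1 -> V=8
t=6: input=4 -> V=0 FIRE
t=7: input=1 -> V=8
t=8: input=5 -> V=0 FIRE
t=9: input=2 -> V=16
t=10: input=1 -> V=16
t=11: input=1 -> V=16
t=12: input=1 -> V=16

Answer: 1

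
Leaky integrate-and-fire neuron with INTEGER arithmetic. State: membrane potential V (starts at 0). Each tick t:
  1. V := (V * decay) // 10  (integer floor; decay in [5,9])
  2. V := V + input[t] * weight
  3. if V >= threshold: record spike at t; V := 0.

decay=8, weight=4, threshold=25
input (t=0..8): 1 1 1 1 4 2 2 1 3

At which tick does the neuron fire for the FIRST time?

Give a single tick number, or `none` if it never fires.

t=0: input=1 -> V=4
t=1: input=1 -> V=7
t=2: input=1 -> V=9
t=3: input=1 -> V=11
t=4: input=4 -> V=24
t=5: input=2 -> V=0 FIRE
t=6: input=2 -> V=8
t=7: input=1 -> V=10
t=8: input=3 -> V=20

Answer: 5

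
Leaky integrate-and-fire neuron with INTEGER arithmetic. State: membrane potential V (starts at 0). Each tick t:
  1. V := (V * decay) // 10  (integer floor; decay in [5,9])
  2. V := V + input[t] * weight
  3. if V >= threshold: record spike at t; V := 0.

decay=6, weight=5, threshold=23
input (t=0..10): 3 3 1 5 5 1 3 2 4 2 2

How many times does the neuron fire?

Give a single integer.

t=0: input=3 -> V=15
t=1: input=3 -> V=0 FIRE
t=2: input=1 -> V=5
t=3: input=5 -> V=0 FIRE
t=4: input=5 -> V=0 FIRE
t=5: input=1 -> V=5
t=6: input=3 -> V=18
t=7: input=2 -> V=20
t=8: input=4 -> V=0 FIRE
t=9: input=2 -> V=10
t=10: input=2 -> V=16

Answer: 4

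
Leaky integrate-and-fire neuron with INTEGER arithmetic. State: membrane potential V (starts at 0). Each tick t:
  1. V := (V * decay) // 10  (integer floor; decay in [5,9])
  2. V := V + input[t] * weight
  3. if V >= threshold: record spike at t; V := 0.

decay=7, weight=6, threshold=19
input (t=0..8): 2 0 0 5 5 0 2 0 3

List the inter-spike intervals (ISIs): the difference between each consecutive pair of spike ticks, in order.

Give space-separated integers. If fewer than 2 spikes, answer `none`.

t=0: input=2 -> V=12
t=1: input=0 -> V=8
t=2: input=0 -> V=5
t=3: input=5 -> V=0 FIRE
t=4: input=5 -> V=0 FIRE
t=5: input=0 -> V=0
t=6: input=2 -> V=12
t=7: input=0 -> V=8
t=8: input=3 -> V=0 FIRE

Answer: 1 4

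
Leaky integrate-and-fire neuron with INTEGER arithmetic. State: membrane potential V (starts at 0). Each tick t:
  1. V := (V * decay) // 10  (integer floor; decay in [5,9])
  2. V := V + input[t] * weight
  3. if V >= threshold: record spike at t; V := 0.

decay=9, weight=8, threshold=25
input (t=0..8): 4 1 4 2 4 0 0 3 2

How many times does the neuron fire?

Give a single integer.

t=0: input=4 -> V=0 FIRE
t=1: input=1 -> V=8
t=2: input=4 -> V=0 FIRE
t=3: input=2 -> V=16
t=4: input=4 -> V=0 FIRE
t=5: input=0 -> V=0
t=6: input=0 -> V=0
t=7: input=3 -> V=24
t=8: input=2 -> V=0 FIRE

Answer: 4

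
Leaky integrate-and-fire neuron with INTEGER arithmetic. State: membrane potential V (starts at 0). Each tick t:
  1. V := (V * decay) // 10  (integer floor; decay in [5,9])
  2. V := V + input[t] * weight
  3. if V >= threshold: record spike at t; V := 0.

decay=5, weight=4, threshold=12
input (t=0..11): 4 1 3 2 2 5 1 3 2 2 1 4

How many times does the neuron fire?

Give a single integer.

Answer: 7

Derivation:
t=0: input=4 -> V=0 FIRE
t=1: input=1 -> V=4
t=2: input=3 -> V=0 FIRE
t=3: input=2 -> V=8
t=4: input=2 -> V=0 FIRE
t=5: input=5 -> V=0 FIRE
t=6: input=1 -> V=4
t=7: input=3 -> V=0 FIRE
t=8: input=2 -> V=8
t=9: input=2 -> V=0 FIRE
t=10: input=1 -> V=4
t=11: input=4 -> V=0 FIRE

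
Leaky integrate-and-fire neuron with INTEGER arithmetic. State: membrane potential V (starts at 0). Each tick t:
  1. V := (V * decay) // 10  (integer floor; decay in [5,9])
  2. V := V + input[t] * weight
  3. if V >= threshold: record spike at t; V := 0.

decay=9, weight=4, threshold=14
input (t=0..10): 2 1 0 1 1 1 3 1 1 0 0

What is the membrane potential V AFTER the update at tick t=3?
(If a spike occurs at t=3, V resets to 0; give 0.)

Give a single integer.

t=0: input=2 -> V=8
t=1: input=1 -> V=11
t=2: input=0 -> V=9
t=3: input=1 -> V=12
t=4: input=1 -> V=0 FIRE
t=5: input=1 -> V=4
t=6: input=3 -> V=0 FIRE
t=7: input=1 -> V=4
t=8: input=1 -> V=7
t=9: input=0 -> V=6
t=10: input=0 -> V=5

Answer: 12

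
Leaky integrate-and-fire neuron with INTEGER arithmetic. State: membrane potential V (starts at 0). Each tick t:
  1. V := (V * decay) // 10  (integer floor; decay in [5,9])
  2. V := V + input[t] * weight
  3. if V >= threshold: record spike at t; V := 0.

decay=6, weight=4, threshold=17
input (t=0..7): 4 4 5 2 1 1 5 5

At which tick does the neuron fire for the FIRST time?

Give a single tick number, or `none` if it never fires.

Answer: 1

Derivation:
t=0: input=4 -> V=16
t=1: input=4 -> V=0 FIRE
t=2: input=5 -> V=0 FIRE
t=3: input=2 -> V=8
t=4: input=1 -> V=8
t=5: input=1 -> V=8
t=6: input=5 -> V=0 FIRE
t=7: input=5 -> V=0 FIRE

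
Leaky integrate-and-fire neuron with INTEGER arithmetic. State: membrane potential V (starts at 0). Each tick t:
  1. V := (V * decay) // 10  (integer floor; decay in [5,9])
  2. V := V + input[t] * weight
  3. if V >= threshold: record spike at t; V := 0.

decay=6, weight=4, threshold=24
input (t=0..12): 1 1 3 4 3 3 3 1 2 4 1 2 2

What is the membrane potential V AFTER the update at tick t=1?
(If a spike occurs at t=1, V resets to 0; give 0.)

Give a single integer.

t=0: input=1 -> V=4
t=1: input=1 -> V=6
t=2: input=3 -> V=15
t=3: input=4 -> V=0 FIRE
t=4: input=3 -> V=12
t=5: input=3 -> V=19
t=6: input=3 -> V=23
t=7: input=1 -> V=17
t=8: input=2 -> V=18
t=9: input=4 -> V=0 FIRE
t=10: input=1 -> V=4
t=11: input=2 -> V=10
t=12: input=2 -> V=14

Answer: 6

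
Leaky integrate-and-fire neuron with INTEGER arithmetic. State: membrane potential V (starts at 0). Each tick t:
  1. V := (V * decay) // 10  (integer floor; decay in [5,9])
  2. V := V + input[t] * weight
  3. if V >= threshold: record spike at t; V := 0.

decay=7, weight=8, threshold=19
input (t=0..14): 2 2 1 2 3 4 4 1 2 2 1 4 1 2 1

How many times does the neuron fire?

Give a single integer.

t=0: input=2 -> V=16
t=1: input=2 -> V=0 FIRE
t=2: input=1 -> V=8
t=3: input=2 -> V=0 FIRE
t=4: input=3 -> V=0 FIRE
t=5: input=4 -> V=0 FIRE
t=6: input=4 -> V=0 FIRE
t=7: input=1 -> V=8
t=8: input=2 -> V=0 FIRE
t=9: input=2 -> V=16
t=10: input=1 -> V=0 FIRE
t=11: input=4 -> V=0 FIRE
t=12: input=1 -> V=8
t=13: input=2 -> V=0 FIRE
t=14: input=1 -> V=8

Answer: 9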